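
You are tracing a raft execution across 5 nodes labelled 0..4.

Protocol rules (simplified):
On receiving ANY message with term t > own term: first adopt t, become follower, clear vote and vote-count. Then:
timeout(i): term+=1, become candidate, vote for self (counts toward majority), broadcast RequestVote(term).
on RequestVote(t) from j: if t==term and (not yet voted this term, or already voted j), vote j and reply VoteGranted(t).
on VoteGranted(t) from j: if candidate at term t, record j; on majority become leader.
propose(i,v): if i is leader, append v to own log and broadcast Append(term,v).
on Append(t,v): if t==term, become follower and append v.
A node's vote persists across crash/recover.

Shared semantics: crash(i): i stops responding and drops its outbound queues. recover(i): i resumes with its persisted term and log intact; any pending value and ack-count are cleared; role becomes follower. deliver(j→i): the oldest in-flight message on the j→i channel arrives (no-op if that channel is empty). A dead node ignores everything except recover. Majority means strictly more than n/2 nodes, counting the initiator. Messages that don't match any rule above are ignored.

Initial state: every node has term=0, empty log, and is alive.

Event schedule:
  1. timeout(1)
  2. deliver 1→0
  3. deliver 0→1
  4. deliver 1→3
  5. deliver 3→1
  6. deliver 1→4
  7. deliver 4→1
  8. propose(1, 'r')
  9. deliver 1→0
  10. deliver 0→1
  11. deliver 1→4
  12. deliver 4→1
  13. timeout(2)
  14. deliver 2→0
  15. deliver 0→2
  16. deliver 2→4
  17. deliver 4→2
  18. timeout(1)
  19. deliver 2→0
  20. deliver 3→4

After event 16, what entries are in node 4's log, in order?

after 1 — timeout(1): n1:cand/t1/[-]
after 2 — deliver 1→0: n0:foll/t1/[-]
after 3 — deliver 0→1: ·
after 4 — deliver 1→3: n3:foll/t1/[-]
after 5 — deliver 3→1: n1:lead/t1/[-]
after 6 — deliver 1→4: n4:foll/t1/[-]
after 7 — deliver 4→1: ·
after 8 — propose(1,'r'): n1:lead/t1/[r]
after 9 — deliver 1→0: n0:foll/t1/[r]
after 10 — deliver 0→1: ·
after 11 — deliver 1→4: n4:foll/t1/[r]
after 12 — deliver 4→1: ·
after 13 — timeout(2): n2:cand/t1/[-]
after 14 — deliver 2→0: ·
after 15 — deliver 0→2: ·
after 16 — deliver 2→4: ·

r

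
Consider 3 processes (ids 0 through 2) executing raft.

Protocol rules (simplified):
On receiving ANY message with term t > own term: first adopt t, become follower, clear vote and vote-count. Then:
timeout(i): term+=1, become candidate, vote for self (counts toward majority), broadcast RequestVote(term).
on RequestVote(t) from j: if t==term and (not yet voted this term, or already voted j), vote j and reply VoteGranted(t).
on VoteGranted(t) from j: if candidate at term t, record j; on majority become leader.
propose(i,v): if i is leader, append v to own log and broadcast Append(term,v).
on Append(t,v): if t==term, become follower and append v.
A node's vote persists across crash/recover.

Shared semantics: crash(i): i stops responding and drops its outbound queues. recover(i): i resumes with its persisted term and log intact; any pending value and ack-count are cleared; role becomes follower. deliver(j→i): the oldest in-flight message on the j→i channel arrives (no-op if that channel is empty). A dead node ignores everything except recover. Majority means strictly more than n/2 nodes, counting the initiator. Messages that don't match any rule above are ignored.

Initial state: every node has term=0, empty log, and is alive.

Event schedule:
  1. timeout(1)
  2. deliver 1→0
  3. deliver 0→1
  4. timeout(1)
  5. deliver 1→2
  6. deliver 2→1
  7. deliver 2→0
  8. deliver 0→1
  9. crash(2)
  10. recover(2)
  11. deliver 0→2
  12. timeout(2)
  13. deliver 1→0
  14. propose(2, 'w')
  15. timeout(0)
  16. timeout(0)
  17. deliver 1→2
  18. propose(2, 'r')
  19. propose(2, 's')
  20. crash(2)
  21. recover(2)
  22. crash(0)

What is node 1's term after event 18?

step 1 timeout(1): 1={cand,t=1,log=-}
step 2 deliver 1→0: 0={foll,t=1,log=-}
step 3 deliver 0→1: 1={lead,t=1,log=-}
step 4 timeout(1): 1={cand,t=2,log=-}
step 5 deliver 1→2: 2={foll,t=1,log=-}
step 6 deliver 2→1: —
step 7 deliver 2→0: —
step 8 deliver 0→1: —
step 9 crash(2): 2={✗foll,t=1,log=-}
step 10 recover(2): 2={foll,t=1,log=-}
step 11 deliver 0→2: —
step 12 timeout(2): 2={cand,t=2,log=-}
step 13 deliver 1→0: 0={foll,t=2,log=-}
step 14 propose(2,'w'): —
step 15 timeout(0): 0={cand,t=3,log=-}
step 16 timeout(0): 0={cand,t=4,log=-}
step 17 deliver 1→2: —
step 18 propose(2,'r'): —

2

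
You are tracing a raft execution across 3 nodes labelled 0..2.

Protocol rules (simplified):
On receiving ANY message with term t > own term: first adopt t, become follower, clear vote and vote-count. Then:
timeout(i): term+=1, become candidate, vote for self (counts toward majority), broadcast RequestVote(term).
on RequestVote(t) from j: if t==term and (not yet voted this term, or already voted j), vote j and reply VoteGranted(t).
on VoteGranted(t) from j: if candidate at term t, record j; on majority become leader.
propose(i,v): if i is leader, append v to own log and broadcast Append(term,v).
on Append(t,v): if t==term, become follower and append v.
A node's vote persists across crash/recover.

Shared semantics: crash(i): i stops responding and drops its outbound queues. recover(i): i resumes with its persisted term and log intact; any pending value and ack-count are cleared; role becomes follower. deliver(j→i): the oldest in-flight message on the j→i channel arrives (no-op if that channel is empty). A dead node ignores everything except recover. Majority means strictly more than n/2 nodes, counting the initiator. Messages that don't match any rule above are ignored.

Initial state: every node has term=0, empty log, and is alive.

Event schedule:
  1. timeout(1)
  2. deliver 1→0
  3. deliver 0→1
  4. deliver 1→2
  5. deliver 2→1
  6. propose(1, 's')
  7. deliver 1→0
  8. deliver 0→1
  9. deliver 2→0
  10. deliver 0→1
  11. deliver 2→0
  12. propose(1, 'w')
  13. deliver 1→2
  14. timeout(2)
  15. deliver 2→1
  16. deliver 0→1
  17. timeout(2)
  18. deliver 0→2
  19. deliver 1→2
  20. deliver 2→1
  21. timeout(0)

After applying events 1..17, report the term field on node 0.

1

[1] timeout(1) → N1(cand t1 [-])
[2] deliver 1→0 → N0(foll t1 [-])
[3] deliver 0→1 → N1(lead t1 [-])
[4] deliver 1→2 → N2(foll t1 [-])
[5] deliver 2→1 → ∅
[6] propose(1,'s') → N1(lead t1 [s])
[7] deliver 1→0 → N0(foll t1 [s])
[8] deliver 0→1 → ∅
[9] deliver 2→0 → ∅
[10] deliver 0→1 → ∅
[11] deliver 2→0 → ∅
[12] propose(1,'w') → N1(lead t1 [s,w])
[13] deliver 1→2 → N2(foll t1 [s])
[14] timeout(2) → N2(cand t2 [s])
[15] deliver 2→1 → N1(foll t2 [s,w])
[16] deliver 0→1 → ∅
[17] timeout(2) → N2(cand t3 [s])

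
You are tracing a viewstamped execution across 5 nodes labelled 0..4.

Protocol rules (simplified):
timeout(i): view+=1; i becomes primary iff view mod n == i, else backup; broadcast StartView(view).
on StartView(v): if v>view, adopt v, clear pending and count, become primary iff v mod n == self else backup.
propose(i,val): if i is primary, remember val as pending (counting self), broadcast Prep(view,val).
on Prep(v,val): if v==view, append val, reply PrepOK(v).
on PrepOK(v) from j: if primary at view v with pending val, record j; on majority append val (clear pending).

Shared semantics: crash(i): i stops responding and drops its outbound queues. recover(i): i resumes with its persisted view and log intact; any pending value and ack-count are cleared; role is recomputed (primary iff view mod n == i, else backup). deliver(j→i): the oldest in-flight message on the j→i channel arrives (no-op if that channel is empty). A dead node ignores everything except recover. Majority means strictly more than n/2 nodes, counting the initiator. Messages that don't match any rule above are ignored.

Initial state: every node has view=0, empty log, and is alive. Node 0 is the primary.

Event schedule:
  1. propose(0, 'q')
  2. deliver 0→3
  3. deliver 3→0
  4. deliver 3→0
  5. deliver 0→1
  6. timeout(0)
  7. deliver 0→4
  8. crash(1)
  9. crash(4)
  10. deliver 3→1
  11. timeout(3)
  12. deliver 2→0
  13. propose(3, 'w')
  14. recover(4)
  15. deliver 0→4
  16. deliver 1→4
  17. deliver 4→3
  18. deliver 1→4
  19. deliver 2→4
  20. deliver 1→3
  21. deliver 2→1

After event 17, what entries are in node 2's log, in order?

1. propose(0,'q'):  nop
2. deliver 0→3:  <3:back v0 q>
3. deliver 3→0:  nop
4. deliver 3→0:  nop
5. deliver 0→1:  <1:back v0 q>
6. timeout(0):  <0:back v1 ->
7. deliver 0→4:  <4:back v0 q>
8. crash(1):  <1:✗back v0 q>
9. crash(4):  <4:✗back v0 q>
10. deliver 3→1:  nop
11. timeout(3):  <3:back v1 q>
12. deliver 2→0:  nop
13. propose(3,'w'):  nop
14. recover(4):  <4:back v0 q>
15. deliver 0→4:  <4:back v1 q>
16. deliver 1→4:  nop
17. deliver 4→3:  nop

empty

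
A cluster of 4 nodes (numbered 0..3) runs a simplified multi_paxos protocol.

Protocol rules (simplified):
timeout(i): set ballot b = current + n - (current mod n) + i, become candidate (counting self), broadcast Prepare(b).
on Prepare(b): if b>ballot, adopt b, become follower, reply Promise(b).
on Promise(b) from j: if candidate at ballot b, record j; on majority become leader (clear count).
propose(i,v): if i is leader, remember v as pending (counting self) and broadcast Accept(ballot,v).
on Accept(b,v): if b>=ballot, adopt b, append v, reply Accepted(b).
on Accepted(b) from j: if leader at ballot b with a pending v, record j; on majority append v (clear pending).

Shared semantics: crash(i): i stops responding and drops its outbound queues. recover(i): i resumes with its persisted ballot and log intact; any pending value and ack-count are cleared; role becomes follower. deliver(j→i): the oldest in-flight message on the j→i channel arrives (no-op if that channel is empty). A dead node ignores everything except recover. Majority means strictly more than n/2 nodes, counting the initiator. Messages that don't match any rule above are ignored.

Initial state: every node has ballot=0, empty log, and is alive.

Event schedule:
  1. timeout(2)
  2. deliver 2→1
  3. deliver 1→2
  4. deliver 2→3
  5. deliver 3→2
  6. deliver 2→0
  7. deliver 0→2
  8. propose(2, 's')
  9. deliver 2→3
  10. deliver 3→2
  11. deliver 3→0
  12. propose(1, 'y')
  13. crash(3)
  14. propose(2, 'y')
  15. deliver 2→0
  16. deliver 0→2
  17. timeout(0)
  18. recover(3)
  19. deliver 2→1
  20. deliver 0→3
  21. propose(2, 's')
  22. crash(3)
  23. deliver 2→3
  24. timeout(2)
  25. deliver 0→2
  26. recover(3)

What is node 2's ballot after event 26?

e1 timeout(2): 2[cand,b=6,-]
e2 deliver 2→1: 1[foll,b=6,-]
e3 deliver 1→2: ·
e4 deliver 2→3: 3[foll,b=6,-]
e5 deliver 3→2: 2[lead,b=6,-]
e6 deliver 2→0: 0[foll,b=6,-]
e7 deliver 0→2: ·
e8 propose(2,'s'): ·
e9 deliver 2→3: 3[foll,b=6,s]
e10 deliver 3→2: ·
e11 deliver 3→0: ·
e12 propose(1,'y'): ·
e13 crash(3): 3[✗foll,b=6,s]
e14 propose(2,'y'): ·
e15 deliver 2→0: 0[foll,b=6,s]
e16 deliver 0→2: ·
e17 timeout(0): 0[cand,b=8,s]
e18 recover(3): 3[foll,b=6,s]
e19 deliver 2→1: 1[foll,b=6,s]
e20 deliver 0→3: 3[foll,b=8,s]
e21 propose(2,'s'): ·
e22 crash(3): 3[✗foll,b=8,s]
e23 deliver 2→3: ·
e24 timeout(2): 2[cand,b=10,-]
e25 deliver 0→2: ·
e26 recover(3): 3[foll,b=8,s]

10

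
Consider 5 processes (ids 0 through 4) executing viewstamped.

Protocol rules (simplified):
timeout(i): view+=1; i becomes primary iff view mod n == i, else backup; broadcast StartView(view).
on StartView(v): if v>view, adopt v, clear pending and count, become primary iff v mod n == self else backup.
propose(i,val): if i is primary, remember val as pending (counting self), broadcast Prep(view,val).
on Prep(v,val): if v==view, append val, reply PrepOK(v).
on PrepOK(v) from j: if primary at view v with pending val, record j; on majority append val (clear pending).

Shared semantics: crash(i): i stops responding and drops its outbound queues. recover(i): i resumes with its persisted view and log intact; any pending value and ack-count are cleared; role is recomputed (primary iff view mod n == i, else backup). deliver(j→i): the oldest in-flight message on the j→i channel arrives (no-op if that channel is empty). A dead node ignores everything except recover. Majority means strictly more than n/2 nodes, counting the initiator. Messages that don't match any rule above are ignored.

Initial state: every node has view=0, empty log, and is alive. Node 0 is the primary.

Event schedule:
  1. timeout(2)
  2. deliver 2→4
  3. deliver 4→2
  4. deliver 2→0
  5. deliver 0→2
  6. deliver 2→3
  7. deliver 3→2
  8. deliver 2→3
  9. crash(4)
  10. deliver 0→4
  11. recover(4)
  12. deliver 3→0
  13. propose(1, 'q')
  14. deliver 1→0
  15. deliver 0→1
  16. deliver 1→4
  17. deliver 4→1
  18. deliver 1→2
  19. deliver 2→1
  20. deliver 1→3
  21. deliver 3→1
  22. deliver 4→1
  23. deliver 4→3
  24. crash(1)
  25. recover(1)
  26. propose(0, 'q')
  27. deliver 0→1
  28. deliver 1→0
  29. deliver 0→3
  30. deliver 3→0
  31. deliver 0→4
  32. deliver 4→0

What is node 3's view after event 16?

1. timeout(2):  <2:back v1 ->
2. deliver 2→4:  <4:back v1 ->
3. deliver 4→2:  nop
4. deliver 2→0:  <0:back v1 ->
5. deliver 0→2:  nop
6. deliver 2→3:  <3:back v1 ->
7. deliver 3→2:  nop
8. deliver 2→3:  nop
9. crash(4):  <4:✗back v1 ->
10. deliver 0→4:  nop
11. recover(4):  <4:back v1 ->
12. deliver 3→0:  nop
13. propose(1,'q'):  nop
14. deliver 1→0:  nop
15. deliver 0→1:  nop
16. deliver 1→4:  nop

1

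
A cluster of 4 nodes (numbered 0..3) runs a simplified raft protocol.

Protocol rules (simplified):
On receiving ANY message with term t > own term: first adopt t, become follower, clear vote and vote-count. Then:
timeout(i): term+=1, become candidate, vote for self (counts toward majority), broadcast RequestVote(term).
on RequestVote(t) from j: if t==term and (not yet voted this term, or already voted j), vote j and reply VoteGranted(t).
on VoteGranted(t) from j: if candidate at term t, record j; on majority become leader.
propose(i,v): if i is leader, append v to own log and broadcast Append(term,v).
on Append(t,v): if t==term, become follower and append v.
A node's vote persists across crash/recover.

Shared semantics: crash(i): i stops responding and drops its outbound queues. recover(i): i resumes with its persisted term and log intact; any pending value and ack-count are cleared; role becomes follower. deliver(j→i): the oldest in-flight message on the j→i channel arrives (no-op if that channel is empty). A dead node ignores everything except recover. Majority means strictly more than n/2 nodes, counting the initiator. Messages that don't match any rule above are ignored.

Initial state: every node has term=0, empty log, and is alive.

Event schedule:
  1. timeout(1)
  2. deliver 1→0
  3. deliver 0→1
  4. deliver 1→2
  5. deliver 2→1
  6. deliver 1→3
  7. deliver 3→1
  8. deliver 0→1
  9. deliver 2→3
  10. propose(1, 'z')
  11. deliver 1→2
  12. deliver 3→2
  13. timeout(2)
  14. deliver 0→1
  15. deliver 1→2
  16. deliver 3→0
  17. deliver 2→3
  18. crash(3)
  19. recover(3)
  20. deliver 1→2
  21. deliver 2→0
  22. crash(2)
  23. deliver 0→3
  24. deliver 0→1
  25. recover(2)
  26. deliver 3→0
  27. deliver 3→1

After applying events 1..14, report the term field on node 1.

1. timeout(1):  <1:cand t1 ->
2. deliver 1→0:  <0:foll t1 ->
3. deliver 0→1:  nop
4. deliver 1→2:  <2:foll t1 ->
5. deliver 2→1:  <1:lead t1 ->
6. deliver 1→3:  <3:foll t1 ->
7. deliver 3→1:  nop
8. deliver 0→1:  nop
9. deliver 2→3:  nop
10. propose(1,'z'):  <1:lead t1 z>
11. deliver 1→2:  <2:foll t1 z>
12. deliver 3→2:  nop
13. timeout(2):  <2:cand t2 z>
14. deliver 0→1:  nop

1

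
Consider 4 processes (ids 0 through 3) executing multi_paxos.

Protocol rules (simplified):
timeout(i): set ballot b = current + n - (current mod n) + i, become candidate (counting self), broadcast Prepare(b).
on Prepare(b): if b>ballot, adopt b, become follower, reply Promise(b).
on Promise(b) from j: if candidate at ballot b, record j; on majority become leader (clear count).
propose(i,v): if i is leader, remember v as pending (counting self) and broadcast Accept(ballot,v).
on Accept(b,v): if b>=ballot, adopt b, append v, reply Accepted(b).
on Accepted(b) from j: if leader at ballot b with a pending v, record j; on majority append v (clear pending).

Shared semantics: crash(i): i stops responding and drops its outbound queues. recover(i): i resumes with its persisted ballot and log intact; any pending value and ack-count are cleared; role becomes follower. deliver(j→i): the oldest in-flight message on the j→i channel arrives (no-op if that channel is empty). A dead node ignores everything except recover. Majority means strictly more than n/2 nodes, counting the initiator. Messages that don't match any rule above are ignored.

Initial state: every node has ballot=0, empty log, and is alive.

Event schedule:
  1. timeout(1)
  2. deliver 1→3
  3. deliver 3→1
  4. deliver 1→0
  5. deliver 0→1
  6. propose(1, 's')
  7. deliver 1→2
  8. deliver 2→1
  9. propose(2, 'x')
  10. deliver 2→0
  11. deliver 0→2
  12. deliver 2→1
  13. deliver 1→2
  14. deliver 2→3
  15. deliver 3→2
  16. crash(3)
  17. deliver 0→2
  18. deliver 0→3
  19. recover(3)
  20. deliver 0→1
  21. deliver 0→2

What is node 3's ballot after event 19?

5

[1] timeout(1) → N1(cand b5 [-])
[2] deliver 1→3 → N3(foll b5 [-])
[3] deliver 3→1 → ∅
[4] deliver 1→0 → N0(foll b5 [-])
[5] deliver 0→1 → N1(lead b5 [-])
[6] propose(1,'s') → ∅
[7] deliver 1→2 → N2(foll b5 [-])
[8] deliver 2→1 → ∅
[9] propose(2,'x') → ∅
[10] deliver 2→0 → ∅
[11] deliver 0→2 → ∅
[12] deliver 2→1 → ∅
[13] deliver 1→2 → N2(foll b5 [s])
[14] deliver 2→3 → ∅
[15] deliver 3→2 → ∅
[16] crash(3) → N3(✗foll b5 [-])
[17] deliver 0→2 → ∅
[18] deliver 0→3 → ∅
[19] recover(3) → N3(foll b5 [-])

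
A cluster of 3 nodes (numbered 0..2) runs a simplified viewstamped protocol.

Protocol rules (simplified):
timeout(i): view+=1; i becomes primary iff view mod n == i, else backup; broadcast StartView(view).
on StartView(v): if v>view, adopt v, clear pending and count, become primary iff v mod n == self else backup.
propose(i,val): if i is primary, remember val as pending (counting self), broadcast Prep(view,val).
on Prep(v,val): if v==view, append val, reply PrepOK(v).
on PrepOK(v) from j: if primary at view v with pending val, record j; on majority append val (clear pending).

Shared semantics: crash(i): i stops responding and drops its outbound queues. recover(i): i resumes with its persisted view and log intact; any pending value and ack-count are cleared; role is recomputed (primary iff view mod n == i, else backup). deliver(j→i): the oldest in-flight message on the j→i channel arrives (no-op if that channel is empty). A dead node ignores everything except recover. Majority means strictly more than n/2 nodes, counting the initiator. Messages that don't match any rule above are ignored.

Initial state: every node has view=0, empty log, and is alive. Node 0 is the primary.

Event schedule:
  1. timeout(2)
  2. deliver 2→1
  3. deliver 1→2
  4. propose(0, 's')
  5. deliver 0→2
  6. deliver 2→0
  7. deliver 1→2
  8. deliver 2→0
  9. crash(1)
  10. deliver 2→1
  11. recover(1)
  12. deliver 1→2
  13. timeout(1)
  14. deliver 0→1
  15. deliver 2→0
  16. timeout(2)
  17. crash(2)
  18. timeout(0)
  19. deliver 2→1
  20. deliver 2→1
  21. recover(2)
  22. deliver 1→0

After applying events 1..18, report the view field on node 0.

2

1. timeout(2):  <2:back v1 ->
2. deliver 2→1:  <1:prim v1 ->
3. deliver 1→2:  nop
4. propose(0,'s'):  nop
5. deliver 0→2:  nop
6. deliver 2→0:  <0:back v1 ->
7. deliver 1→2:  nop
8. deliver 2→0:  nop
9. crash(1):  <1:✗prim v1 ->
10. deliver 2→1:  nop
11. recover(1):  <1:prim v1 ->
12. deliver 1→2:  nop
13. timeout(1):  <1:back v2 ->
14. deliver 0→1:  nop
15. deliver 2→0:  nop
16. timeout(2):  <2:prim v2 ->
17. crash(2):  <2:✗prim v2 ->
18. timeout(0):  <0:back v2 ->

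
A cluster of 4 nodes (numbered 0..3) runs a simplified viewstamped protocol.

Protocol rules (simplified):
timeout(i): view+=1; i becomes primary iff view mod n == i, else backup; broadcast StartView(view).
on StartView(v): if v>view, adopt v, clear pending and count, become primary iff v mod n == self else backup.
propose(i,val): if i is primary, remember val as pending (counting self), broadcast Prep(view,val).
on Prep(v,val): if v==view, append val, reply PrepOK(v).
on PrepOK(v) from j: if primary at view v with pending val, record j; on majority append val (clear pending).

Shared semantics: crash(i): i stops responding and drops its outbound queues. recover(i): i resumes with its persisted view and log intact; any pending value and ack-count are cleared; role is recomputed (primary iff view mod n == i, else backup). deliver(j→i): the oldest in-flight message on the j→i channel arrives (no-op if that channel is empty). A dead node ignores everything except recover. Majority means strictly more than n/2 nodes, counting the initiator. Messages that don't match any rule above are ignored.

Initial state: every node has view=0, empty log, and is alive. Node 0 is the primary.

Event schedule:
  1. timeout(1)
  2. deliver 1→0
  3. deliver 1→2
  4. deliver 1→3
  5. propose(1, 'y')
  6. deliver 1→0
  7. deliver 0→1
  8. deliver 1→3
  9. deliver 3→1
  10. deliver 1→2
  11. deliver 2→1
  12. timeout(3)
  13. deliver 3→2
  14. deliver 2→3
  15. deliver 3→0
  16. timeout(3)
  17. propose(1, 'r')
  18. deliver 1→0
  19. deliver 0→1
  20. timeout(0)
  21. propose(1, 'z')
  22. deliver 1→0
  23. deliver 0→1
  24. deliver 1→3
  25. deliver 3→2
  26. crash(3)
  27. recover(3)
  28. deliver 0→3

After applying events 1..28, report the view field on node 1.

3

1. timeout(1):  <1:prim v1 ->
2. deliver 1→0:  <0:back v1 ->
3. deliver 1→2:  <2:back v1 ->
4. deliver 1→3:  <3:back v1 ->
5. propose(1,'y'):  nop
6. deliver 1→0:  <0:back v1 y>
7. deliver 0→1:  nop
8. deliver 1→3:  <3:back v1 y>
9. deliver 3→1:  <1:prim v1 y>
10. deliver 1→2:  <2:back v1 y>
11. deliver 2→1:  nop
12. timeout(3):  <3:back v2 y>
13. deliver 3→2:  <2:prim v2 y>
14. deliver 2→3:  nop
15. deliver 3→0:  <0:back v2 y>
16. timeout(3):  <3:prim v3 y>
17. propose(1,'r'):  nop
18. deliver 1→0:  nop
19. deliver 0→1:  nop
20. timeout(0):  <0:back v3 y>
21. propose(1,'z'):  nop
22. deliver 1→0:  nop
23. deliver 0→1:  <1:back v3 y>
24. deliver 1→3:  nop
25. deliver 3→2:  <2:back v3 y>
26. crash(3):  <3:✗prim v3 y>
27. recover(3):  <3:prim v3 y>
28. deliver 0→3:  nop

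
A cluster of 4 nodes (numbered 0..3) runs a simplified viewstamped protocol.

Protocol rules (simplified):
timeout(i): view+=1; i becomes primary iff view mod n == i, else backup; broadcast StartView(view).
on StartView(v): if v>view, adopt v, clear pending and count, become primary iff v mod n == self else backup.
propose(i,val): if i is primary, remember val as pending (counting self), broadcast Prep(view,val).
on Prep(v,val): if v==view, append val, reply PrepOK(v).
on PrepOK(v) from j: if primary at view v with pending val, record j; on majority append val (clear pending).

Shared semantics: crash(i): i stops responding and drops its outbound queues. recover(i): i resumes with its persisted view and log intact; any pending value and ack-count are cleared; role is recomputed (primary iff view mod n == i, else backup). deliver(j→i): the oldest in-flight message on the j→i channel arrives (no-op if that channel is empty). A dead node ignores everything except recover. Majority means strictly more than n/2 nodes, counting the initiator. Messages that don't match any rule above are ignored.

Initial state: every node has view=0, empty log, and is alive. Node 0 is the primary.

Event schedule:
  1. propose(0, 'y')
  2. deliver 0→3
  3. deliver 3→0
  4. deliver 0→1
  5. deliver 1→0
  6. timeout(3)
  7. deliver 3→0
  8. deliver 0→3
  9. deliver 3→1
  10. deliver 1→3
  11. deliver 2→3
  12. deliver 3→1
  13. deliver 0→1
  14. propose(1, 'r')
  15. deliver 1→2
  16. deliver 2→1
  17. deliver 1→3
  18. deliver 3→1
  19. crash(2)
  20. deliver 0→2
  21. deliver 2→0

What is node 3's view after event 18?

1

step 1 propose(0,'y'): —
step 2 deliver 0→3: 3={back,v=0,log=y}
step 3 deliver 3→0: —
step 4 deliver 0→1: 1={back,v=0,log=y}
step 5 deliver 1→0: 0={prim,v=0,log=y}
step 6 timeout(3): 3={back,v=1,log=y}
step 7 deliver 3→0: 0={back,v=1,log=y}
step 8 deliver 0→3: —
step 9 deliver 3→1: 1={prim,v=1,log=y}
step 10 deliver 1→3: —
step 11 deliver 2→3: —
step 12 deliver 3→1: —
step 13 deliver 0→1: —
step 14 propose(1,'r'): —
step 15 deliver 1→2: —
step 16 deliver 2→1: —
step 17 deliver 1→3: 3={back,v=1,log=y,r}
step 18 deliver 3→1: —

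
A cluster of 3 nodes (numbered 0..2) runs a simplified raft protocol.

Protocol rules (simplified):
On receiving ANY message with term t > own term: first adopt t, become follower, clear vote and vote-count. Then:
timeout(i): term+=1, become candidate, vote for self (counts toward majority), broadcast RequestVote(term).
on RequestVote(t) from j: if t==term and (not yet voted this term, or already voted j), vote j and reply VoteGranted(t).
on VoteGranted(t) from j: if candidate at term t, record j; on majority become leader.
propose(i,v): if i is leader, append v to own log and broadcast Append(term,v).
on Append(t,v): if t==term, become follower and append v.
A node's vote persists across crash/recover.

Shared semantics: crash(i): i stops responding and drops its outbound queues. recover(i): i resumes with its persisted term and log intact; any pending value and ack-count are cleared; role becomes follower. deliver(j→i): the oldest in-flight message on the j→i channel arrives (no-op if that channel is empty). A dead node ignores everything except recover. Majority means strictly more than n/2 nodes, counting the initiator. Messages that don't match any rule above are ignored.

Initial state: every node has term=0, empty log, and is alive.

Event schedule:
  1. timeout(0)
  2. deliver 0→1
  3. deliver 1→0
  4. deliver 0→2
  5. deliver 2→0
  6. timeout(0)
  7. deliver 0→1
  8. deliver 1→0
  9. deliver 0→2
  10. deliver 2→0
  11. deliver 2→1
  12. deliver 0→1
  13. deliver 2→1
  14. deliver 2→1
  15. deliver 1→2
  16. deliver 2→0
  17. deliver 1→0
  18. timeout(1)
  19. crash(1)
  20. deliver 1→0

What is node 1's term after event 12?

2

step 1 timeout(0): 0={cand,t=1,log=-}
step 2 deliver 0→1: 1={foll,t=1,log=-}
step 3 deliver 1→0: 0={lead,t=1,log=-}
step 4 deliver 0→2: 2={foll,t=1,log=-}
step 5 deliver 2→0: —
step 6 timeout(0): 0={cand,t=2,log=-}
step 7 deliver 0→1: 1={foll,t=2,log=-}
step 8 deliver 1→0: 0={lead,t=2,log=-}
step 9 deliver 0→2: 2={foll,t=2,log=-}
step 10 deliver 2→0: —
step 11 deliver 2→1: —
step 12 deliver 0→1: —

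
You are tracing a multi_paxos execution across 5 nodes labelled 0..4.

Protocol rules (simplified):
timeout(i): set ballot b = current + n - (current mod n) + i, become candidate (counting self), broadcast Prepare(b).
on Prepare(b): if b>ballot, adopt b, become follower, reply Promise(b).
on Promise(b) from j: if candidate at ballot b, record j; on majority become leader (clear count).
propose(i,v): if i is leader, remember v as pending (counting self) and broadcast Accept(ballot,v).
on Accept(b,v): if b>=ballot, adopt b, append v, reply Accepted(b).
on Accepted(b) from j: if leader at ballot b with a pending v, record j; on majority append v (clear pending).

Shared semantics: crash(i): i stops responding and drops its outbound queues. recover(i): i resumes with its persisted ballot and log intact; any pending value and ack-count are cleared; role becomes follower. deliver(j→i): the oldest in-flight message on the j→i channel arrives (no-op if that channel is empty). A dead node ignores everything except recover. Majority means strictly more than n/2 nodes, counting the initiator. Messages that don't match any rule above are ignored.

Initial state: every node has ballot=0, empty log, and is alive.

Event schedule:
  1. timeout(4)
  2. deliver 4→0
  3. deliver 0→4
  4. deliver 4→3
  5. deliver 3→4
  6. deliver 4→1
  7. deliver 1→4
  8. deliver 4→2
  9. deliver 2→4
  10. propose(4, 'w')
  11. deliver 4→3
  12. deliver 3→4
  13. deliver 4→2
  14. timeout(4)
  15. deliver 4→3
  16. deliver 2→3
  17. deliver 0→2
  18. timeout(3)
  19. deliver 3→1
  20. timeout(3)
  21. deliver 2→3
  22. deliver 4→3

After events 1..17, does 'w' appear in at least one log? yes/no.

yes

[1] timeout(4) → N4(cand b9 [-])
[2] deliver 4→0 → N0(foll b9 [-])
[3] deliver 0→4 → ∅
[4] deliver 4→3 → N3(foll b9 [-])
[5] deliver 3→4 → N4(lead b9 [-])
[6] deliver 4→1 → N1(foll b9 [-])
[7] deliver 1→4 → ∅
[8] deliver 4→2 → N2(foll b9 [-])
[9] deliver 2→4 → ∅
[10] propose(4,'w') → ∅
[11] deliver 4→3 → N3(foll b9 [w])
[12] deliver 3→4 → ∅
[13] deliver 4→2 → N2(foll b9 [w])
[14] timeout(4) → N4(cand b14 [-])
[15] deliver 4→3 → N3(foll b14 [w])
[16] deliver 2→3 → ∅
[17] deliver 0→2 → ∅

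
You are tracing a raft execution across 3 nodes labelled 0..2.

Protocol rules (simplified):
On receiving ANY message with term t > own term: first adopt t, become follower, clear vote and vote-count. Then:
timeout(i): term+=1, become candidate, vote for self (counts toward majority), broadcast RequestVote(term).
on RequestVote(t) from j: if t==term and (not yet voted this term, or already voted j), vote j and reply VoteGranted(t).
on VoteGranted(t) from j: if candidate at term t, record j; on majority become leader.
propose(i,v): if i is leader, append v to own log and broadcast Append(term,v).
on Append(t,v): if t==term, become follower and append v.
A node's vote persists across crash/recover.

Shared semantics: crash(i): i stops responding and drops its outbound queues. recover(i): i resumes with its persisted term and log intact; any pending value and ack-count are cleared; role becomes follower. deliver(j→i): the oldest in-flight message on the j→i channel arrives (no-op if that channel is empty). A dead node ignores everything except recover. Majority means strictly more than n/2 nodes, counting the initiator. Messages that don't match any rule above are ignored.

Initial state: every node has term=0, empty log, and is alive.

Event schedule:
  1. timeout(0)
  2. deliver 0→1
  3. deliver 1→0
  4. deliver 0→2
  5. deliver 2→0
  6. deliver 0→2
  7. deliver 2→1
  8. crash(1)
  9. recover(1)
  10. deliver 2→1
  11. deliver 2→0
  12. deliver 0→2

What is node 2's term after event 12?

1

[1] timeout(0) → N0(cand t1 [-])
[2] deliver 0→1 → N1(foll t1 [-])
[3] deliver 1→0 → N0(lead t1 [-])
[4] deliver 0→2 → N2(foll t1 [-])
[5] deliver 2→0 → ∅
[6] deliver 0→2 → ∅
[7] deliver 2→1 → ∅
[8] crash(1) → N1(✗foll t1 [-])
[9] recover(1) → N1(foll t1 [-])
[10] deliver 2→1 → ∅
[11] deliver 2→0 → ∅
[12] deliver 0→2 → ∅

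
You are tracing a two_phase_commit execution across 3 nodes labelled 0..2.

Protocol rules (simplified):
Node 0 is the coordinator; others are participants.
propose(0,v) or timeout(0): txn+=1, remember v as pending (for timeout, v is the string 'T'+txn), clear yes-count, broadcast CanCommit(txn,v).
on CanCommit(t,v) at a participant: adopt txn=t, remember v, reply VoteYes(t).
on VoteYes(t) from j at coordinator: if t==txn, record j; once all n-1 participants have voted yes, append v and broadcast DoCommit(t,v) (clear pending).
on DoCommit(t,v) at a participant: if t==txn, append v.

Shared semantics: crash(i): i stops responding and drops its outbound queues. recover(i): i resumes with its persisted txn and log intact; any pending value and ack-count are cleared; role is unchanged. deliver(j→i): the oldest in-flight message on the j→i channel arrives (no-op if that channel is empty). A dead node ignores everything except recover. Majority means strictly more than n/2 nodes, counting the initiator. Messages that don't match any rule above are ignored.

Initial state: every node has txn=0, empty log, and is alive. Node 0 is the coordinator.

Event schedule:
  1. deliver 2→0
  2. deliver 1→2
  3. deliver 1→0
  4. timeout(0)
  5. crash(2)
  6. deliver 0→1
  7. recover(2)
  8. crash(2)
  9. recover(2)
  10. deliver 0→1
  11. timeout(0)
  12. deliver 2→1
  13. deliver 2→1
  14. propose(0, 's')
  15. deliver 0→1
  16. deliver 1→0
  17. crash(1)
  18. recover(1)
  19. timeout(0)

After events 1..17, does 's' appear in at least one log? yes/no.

no

after 1 — deliver 2→0: ·
after 2 — deliver 1→2: ·
after 3 — deliver 1→0: ·
after 4 — timeout(0): n0:coor/t1/[-]
after 5 — crash(2): n2:✗part/t0/[-]
after 6 — deliver 0→1: n1:part/t1/[-]
after 7 — recover(2): n2:part/t0/[-]
after 8 — crash(2): n2:✗part/t0/[-]
after 9 — recover(2): n2:part/t0/[-]
after 10 — deliver 0→1: ·
after 11 — timeout(0): n0:coor/t2/[-]
after 12 — deliver 2→1: ·
after 13 — deliver 2→1: ·
after 14 — propose(0,'s'): n0:coor/t3/[-]
after 15 — deliver 0→1: n1:part/t2/[-]
after 16 — deliver 1→0: ·
after 17 — crash(1): n1:✗part/t2/[-]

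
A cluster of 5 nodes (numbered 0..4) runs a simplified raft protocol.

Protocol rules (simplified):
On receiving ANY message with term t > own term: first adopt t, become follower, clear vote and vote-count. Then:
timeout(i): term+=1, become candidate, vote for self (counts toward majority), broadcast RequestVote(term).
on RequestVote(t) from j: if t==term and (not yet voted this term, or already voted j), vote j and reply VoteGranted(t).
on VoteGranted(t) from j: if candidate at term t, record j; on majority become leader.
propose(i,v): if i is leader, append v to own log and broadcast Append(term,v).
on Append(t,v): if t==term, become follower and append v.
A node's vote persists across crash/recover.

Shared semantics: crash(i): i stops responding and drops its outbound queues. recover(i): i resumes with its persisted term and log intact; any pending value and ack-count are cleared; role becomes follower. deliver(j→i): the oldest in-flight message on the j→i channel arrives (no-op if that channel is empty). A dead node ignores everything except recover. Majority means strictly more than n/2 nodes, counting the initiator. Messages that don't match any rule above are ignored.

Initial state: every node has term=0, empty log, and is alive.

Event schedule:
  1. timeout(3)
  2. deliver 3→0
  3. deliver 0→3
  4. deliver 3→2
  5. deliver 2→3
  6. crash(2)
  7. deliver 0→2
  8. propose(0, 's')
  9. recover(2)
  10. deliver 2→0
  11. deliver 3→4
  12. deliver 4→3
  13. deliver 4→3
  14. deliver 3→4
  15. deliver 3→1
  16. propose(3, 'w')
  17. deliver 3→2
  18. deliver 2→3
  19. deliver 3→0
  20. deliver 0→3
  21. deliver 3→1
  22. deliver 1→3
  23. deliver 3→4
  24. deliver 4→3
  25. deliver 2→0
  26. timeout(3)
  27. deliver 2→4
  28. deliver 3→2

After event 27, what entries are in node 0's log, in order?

[1] timeout(3) → N3(cand t1 [-])
[2] deliver 3→0 → N0(foll t1 [-])
[3] deliver 0→3 → ∅
[4] deliver 3→2 → N2(foll t1 [-])
[5] deliver 2→3 → N3(lead t1 [-])
[6] crash(2) → N2(✗foll t1 [-])
[7] deliver 0→2 → ∅
[8] propose(0,'s') → ∅
[9] recover(2) → N2(foll t1 [-])
[10] deliver 2→0 → ∅
[11] deliver 3→4 → N4(foll t1 [-])
[12] deliver 4→3 → ∅
[13] deliver 4→3 → ∅
[14] deliver 3→4 → ∅
[15] deliver 3→1 → N1(foll t1 [-])
[16] propose(3,'w') → N3(lead t1 [w])
[17] deliver 3→2 → N2(foll t1 [w])
[18] deliver 2→3 → ∅
[19] deliver 3→0 → N0(foll t1 [w])
[20] deliver 0→3 → ∅
[21] deliver 3→1 → N1(foll t1 [w])
[22] deliver 1→3 → ∅
[23] deliver 3→4 → N4(foll t1 [w])
[24] deliver 4→3 → ∅
[25] deliver 2→0 → ∅
[26] timeout(3) → N3(cand t2 [w])
[27] deliver 2→4 → ∅

w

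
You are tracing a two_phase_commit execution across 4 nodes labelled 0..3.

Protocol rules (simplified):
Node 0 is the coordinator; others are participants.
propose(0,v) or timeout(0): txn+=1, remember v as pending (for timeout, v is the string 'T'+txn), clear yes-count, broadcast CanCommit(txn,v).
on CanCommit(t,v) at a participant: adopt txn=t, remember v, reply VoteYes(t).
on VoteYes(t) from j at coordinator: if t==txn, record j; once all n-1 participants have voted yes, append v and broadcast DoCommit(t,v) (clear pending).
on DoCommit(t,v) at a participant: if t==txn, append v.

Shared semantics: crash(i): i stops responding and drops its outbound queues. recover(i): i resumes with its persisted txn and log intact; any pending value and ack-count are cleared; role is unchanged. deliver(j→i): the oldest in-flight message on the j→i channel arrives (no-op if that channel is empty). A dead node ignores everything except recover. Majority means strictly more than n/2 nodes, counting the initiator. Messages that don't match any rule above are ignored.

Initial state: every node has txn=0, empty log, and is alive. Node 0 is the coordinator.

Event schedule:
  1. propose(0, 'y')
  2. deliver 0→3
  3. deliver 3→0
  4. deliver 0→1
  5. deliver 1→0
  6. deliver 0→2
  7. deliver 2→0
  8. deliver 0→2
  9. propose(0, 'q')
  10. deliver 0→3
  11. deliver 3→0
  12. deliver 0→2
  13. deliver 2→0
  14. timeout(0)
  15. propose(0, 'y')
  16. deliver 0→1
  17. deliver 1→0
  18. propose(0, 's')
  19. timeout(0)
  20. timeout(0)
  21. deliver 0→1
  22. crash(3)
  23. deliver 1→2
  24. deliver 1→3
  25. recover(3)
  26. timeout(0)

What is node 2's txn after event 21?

2

step 1 propose(0,'y'): 0={coor,t=1,log=-}
step 2 deliver 0→3: 3={part,t=1,log=-}
step 3 deliver 3→0: —
step 4 deliver 0→1: 1={part,t=1,log=-}
step 5 deliver 1→0: —
step 6 deliver 0→2: 2={part,t=1,log=-}
step 7 deliver 2→0: 0={coor,t=1,log=y}
step 8 deliver 0→2: 2={part,t=1,log=y}
step 9 propose(0,'q'): 0={coor,t=2,log=y}
step 10 deliver 0→3: 3={part,t=1,log=y}
step 11 deliver 3→0: —
step 12 deliver 0→2: 2={part,t=2,log=y}
step 13 deliver 2→0: —
step 14 timeout(0): 0={coor,t=3,log=y}
step 15 propose(0,'y'): 0={coor,t=4,log=y}
step 16 deliver 0→1: 1={part,t=1,log=y}
step 17 deliver 1→0: —
step 18 propose(0,'s'): 0={coor,t=5,log=y}
step 19 timeout(0): 0={coor,t=6,log=y}
step 20 timeout(0): 0={coor,t=7,log=y}
step 21 deliver 0→1: 1={part,t=2,log=y}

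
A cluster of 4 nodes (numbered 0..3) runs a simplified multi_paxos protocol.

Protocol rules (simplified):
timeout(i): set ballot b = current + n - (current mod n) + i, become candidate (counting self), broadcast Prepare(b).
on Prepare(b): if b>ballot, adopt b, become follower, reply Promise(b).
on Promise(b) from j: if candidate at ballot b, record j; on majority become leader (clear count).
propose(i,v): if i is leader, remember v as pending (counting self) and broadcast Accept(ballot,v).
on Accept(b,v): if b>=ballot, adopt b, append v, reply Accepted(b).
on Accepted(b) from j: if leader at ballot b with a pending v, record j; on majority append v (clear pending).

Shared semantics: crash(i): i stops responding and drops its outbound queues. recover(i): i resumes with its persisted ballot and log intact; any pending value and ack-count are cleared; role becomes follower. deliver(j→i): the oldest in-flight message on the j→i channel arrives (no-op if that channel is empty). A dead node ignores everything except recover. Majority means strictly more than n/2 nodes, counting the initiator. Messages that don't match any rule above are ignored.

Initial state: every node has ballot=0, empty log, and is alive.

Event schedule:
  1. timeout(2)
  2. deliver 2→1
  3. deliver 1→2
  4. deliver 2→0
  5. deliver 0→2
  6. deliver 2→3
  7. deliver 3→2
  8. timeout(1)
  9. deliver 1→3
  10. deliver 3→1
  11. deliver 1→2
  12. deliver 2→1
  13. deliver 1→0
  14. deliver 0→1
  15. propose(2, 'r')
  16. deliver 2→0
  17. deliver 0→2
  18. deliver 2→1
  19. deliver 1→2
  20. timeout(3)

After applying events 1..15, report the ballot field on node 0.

9

[1] timeout(2) → N2(cand b6 [-])
[2] deliver 2→1 → N1(foll b6 [-])
[3] deliver 1→2 → ∅
[4] deliver 2→0 → N0(foll b6 [-])
[5] deliver 0→2 → N2(lead b6 [-])
[6] deliver 2→3 → N3(foll b6 [-])
[7] deliver 3→2 → ∅
[8] timeout(1) → N1(cand b9 [-])
[9] deliver 1→3 → N3(foll b9 [-])
[10] deliver 3→1 → ∅
[11] deliver 1→2 → N2(foll b9 [-])
[12] deliver 2→1 → N1(lead b9 [-])
[13] deliver 1→0 → N0(foll b9 [-])
[14] deliver 0→1 → ∅
[15] propose(2,'r') → ∅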